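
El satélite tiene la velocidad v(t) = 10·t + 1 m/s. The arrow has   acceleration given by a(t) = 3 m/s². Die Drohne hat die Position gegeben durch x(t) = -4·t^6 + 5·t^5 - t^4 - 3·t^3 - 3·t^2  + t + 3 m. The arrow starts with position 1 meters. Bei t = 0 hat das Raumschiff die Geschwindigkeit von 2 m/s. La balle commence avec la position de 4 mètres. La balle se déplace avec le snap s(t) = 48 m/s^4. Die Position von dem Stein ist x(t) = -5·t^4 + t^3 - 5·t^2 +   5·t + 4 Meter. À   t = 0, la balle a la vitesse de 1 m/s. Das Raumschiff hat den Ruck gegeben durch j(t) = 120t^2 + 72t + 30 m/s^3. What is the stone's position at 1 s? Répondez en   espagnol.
Tenemos la posición x(t) = -5·t^4 + t^3 - 5·t^2 + 5·t + 4. Sustituyendo t = 1: x(1) = 0.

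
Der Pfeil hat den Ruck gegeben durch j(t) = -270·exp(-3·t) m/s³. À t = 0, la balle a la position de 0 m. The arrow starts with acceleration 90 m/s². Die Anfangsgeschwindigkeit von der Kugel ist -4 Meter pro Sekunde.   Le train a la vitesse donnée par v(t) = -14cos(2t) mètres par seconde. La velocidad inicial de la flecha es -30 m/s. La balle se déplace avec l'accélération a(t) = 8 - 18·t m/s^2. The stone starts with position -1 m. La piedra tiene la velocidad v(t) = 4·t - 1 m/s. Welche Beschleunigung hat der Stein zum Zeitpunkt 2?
Um dies zu lösen, müssen wir 1 Ableitung unserer Gleichung für die Geschwindigkeit v(t) = 4·t - 1 nehmen. Durch Ableiten von der Geschwindigkeit erhalten wir die Beschleunigung: a(t) = 4. Aus der Gleichung für die Beschleunigung a(t) = 4, setzen wir t = 2 ein und erhalten a = 4.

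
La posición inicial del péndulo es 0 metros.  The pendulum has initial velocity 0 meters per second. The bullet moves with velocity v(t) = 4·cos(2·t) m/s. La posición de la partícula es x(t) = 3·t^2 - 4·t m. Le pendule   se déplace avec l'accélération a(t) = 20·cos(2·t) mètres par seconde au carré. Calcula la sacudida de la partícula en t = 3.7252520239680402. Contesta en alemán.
Ausgehend von der Position x(t) = 3·t^2 - 4·t, nehmen wir 3 Ableitungen. Durch Ableiten von der Position erhalten wir die Geschwindigkeit: v(t) = 6·t - 4. Durch Ableiten von der Geschwindigkeit erhalten wir die Beschleunigung: a(t) = 6. Mit d/dt von a(t) finden wir j(t) = 0. Mit j(t) = 0 und Einsetzen von t = 3.7252520239680402, finden wir j = 0.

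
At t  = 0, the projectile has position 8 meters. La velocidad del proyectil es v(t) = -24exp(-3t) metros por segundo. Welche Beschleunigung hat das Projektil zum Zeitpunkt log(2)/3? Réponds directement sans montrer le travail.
Bei t = log(2)/3, a = 36.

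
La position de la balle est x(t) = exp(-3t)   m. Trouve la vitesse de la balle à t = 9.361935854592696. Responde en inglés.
Starting from position x(t) = exp(-3·t), we take 1 derivative. Differentiating position, we get velocity: v(t) = -3·exp(-3·t). We have velocity v(t) = -3·exp(-3·t). Substituting t = 9.361935854592696: v(9.361935854592696) = -1.90375041043205E-12.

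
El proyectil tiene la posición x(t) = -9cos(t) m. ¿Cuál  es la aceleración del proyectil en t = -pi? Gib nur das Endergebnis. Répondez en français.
La réponse est -9.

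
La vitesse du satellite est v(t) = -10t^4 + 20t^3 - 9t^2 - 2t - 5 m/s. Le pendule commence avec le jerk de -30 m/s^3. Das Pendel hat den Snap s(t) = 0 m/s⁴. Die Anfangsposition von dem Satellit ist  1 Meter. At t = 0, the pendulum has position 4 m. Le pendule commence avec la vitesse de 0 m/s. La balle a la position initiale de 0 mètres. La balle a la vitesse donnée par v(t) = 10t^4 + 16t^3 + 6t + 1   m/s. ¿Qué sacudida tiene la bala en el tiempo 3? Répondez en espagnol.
Partiendo de la velocidad v(t) = 10·t^4 + 16·t^3 + 6·t + 1, tomamos 2 derivadas. Derivando la velocidad, obtenemos la aceleración: a(t) = 40·t^3 + 48·t^2 + 6. La derivada de la aceleración da la sacudida: j(t) = 120·t^2 + 96·t. Usando j(t) = 120·t^2 + 96·t y sustituyendo t = 3, encontramos j = 1368.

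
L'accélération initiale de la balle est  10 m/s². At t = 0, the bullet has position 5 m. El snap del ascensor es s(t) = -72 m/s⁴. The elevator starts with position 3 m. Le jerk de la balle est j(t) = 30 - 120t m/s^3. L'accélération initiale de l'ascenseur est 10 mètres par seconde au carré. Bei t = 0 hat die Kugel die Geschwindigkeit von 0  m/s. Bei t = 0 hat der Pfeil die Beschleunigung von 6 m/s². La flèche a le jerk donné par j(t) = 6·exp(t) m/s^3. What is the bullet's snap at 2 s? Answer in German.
Um dies zu lösen, müssen wir 1 Ableitung unserer Gleichung für den Ruck j(t) = 30 - 120·t nehmen. Die Ableitung von dem Ruck ergibt den Snap: s(t) = -120. Wir haben den Snap s(t) = -120. Durch Einsetzen von t = 2: s(2) = -120.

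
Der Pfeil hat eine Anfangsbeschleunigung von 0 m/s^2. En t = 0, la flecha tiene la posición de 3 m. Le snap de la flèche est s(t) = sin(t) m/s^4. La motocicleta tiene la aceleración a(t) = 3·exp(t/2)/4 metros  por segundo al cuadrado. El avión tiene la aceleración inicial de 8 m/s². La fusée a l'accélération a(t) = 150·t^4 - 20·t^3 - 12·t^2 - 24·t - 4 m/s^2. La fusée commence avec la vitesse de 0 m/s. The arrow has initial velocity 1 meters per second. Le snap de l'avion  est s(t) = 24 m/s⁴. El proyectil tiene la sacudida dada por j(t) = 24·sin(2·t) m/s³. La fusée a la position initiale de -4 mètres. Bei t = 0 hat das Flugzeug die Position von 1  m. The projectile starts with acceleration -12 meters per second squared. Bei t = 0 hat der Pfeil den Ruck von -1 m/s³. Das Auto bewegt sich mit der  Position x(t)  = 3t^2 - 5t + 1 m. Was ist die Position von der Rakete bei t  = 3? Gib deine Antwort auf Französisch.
Nous devons intégrer notre équation de l'accélération a(t) = 150·t^4 - 20·t^3 - 12·t^2 - 24·t - 4 2 fois. En intégrant l'accélération et en utilisant la condition initiale v(0) = 0, nous obtenons v(t) = t·(30·t^4 - 5·t^3 - 4·t^2 - 12·t - 4). En intégrant la vitesse et en utilisant la condition initiale x(0) = -4, nous obtenons x(t) = 5·t^6 - t^5 - t^4 - 4·t^3 - 2·t^2 - 4. De l'équation de la position x(t) = 5·t^6 - t^5 - t^4 - 4·t^3 - 2·t^2 - 4, nous substituons t = 3 pour obtenir x = 3191.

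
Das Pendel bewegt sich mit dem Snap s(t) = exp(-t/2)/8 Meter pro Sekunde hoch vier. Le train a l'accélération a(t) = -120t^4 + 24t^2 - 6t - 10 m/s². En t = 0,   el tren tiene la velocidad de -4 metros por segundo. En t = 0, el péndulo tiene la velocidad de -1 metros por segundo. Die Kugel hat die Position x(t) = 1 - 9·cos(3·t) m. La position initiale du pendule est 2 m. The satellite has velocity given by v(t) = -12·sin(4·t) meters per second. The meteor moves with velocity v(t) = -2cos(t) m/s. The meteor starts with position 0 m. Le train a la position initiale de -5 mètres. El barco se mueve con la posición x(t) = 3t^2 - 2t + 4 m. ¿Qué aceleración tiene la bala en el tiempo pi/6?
Para resolver esto, necesitamos tomar 2 derivadas de nuestra ecuación de la posición x(t) = 1 - 9·cos(3·t). La derivada de la posición da la velocidad: v(t) = 27·sin(3·t). Derivando la velocidad, obtenemos la aceleración: a(t) = 81·cos(3·t). Tenemos la aceleración a(t) = 81·cos(3·t). Sustituyendo t = pi/6: a(pi/6) = 0.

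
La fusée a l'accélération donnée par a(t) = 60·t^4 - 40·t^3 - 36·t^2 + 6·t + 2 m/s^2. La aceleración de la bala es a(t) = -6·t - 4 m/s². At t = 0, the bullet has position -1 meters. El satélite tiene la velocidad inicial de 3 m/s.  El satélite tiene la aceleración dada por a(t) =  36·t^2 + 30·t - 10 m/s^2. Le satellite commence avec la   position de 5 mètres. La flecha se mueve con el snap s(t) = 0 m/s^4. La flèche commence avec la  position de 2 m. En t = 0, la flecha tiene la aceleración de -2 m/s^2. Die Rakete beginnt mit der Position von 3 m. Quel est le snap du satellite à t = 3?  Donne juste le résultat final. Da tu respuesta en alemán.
Bei t = 3, s = 72.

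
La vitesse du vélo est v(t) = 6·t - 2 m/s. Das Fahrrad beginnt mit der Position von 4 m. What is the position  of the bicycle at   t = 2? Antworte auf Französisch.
Pour résoudre ceci, nous devons prendre 1 intégrale de notre équation de la vitesse v(t) = 6·t - 2. L'intégrale de la vitesse est la position. En utilisant x(0) = 4, nous obtenons x(t) = 3·t^2 - 2·t + 4. De l'équation de la position x(t) = 3·t^2 - 2·t + 4, nous substituons t = 2 pour obtenir x = 12.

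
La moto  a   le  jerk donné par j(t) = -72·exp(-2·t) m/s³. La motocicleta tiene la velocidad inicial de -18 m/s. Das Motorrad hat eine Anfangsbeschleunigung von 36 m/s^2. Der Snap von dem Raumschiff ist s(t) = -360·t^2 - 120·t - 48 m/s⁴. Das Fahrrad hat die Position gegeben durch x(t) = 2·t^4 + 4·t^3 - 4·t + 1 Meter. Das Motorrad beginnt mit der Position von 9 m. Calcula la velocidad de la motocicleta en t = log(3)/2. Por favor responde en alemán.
Um dies zu lösen, müssen wir 2 Stammfunktionen unserer Gleichung für den Ruck j(t) = -72·exp(-2·t) finden. Mit ∫j(t)dt und Anwendung von a(0) = 36, finden wir a(t) = 36·exp(-2·t). Das Integral von der Beschleunigung ist die Geschwindigkeit. Mit v(0) = -18 erhalten wir v(t) = -18·exp(-2·t). Wir haben die Geschwindigkeit v(t) = -18·exp(-2·t). Durch Einsetzen von t = log(3)/2: v(log(3)/2) = -6.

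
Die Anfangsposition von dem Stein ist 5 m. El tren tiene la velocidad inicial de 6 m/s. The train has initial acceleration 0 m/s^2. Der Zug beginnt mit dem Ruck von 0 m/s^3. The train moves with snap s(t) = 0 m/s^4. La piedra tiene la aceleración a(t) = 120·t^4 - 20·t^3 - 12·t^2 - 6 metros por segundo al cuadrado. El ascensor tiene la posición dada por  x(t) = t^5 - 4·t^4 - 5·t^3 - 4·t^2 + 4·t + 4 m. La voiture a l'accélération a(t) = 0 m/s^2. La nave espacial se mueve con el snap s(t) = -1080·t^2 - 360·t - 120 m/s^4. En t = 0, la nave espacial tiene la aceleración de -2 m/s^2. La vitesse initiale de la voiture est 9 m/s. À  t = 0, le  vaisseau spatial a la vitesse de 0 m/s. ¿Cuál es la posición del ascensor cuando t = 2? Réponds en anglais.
We have position x(t) = t^5 - 4·t^4 - 5·t^3 - 4·t^2 + 4·t + 4. Substituting t = 2: x(2) = -76.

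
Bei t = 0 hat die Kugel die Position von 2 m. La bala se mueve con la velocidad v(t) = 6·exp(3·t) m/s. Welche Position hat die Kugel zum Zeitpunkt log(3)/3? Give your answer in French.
Nous devons intégrer notre équation de la vitesse v(t) = 6·exp(3·t) 1 fois. En prenant ∫v(t)dt et en appliquant x(0) = 2, nous trouvons x(t) = 2·exp(3·t). En utilisant x(t) = 2·exp(3·t) et en substituant t = log(3)/3, nous trouvons x = 6.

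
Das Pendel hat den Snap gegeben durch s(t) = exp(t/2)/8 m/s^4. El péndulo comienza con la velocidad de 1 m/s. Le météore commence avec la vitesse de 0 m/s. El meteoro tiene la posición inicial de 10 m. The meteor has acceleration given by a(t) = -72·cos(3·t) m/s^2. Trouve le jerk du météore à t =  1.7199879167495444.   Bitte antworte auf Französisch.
Nous devons dériver notre équation de l'accélération a(t) = -72·cos(3·t) 1 fois. La dérivée de l'accélération donne le jerk: j(t) = 216·sin(3·t). Nous avons le jerk j(t) = 216·sin(3·t). En substituant t = 1.7199879167495444: j(1.7199879167495444) = -194.723858464473.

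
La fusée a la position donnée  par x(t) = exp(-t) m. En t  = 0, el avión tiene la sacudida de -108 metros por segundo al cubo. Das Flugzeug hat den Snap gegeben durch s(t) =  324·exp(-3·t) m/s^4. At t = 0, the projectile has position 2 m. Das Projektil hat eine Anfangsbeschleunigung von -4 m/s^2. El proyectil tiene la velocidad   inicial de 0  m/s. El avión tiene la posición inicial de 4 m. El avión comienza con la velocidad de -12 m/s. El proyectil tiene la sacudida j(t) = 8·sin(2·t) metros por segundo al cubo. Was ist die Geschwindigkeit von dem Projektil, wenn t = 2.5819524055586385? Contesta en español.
Necesitamos integrar nuestra ecuación de la sacudida j(t) = 8·sin(2·t) 2 veces. La antiderivada de la sacudida, con a(0) = -4, da la aceleración: a(t) = -4·cos(2·t). La integral de la aceleración es la velocidad. Usando v(0) = 0, obtenemos v(t) = -2·sin(2·t). Tenemos la velocidad v(t) = -2·sin(2·t). Sustituyendo t = 2.5819524055586385: v(2.5819524055586385) = 1.79957346796644.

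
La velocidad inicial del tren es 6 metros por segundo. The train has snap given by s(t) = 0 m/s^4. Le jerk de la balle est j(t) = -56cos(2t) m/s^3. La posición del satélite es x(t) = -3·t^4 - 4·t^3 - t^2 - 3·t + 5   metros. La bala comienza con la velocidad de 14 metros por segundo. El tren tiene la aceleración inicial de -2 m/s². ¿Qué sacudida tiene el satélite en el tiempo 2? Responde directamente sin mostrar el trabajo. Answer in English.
The jerk at t = 2 is j = -168.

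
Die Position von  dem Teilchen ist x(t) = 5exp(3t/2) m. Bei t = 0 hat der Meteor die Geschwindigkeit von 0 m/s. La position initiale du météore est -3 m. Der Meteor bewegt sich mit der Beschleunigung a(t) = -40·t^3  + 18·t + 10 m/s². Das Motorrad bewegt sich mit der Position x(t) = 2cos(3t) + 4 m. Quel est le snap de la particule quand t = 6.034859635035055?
En partant de la position x(t) = 5·exp(3·t/2), nous prenons 4 dérivées. En dérivant la position, nous obtenons la vitesse: v(t) = 15·exp(3·t/2)/2. En prenant d/dt de v(t), nous trouvons a(t) = 45·exp(3·t/2)/4. En prenant d/dt de a(t), nous trouvons j(t) = 135·exp(3·t/2)/8. En dérivant le jerk, nous obtenons le snap: s(t) = 405·exp(3·t/2)/16. En utilisant s(t) = 405·exp(3·t/2)/16 et en substituant t = 6.034859635035055, nous trouvons s = 216119.721088964.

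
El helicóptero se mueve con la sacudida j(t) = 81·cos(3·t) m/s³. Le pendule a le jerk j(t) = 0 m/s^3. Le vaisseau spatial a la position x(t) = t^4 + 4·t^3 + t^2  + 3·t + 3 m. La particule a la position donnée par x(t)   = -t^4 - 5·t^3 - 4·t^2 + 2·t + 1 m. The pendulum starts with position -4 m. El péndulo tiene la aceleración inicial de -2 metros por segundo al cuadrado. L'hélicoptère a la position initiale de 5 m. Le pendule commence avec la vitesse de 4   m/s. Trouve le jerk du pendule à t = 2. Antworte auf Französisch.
En utilisant j(t) = 0 et en substituant t = 2, nous trouvons j = 0.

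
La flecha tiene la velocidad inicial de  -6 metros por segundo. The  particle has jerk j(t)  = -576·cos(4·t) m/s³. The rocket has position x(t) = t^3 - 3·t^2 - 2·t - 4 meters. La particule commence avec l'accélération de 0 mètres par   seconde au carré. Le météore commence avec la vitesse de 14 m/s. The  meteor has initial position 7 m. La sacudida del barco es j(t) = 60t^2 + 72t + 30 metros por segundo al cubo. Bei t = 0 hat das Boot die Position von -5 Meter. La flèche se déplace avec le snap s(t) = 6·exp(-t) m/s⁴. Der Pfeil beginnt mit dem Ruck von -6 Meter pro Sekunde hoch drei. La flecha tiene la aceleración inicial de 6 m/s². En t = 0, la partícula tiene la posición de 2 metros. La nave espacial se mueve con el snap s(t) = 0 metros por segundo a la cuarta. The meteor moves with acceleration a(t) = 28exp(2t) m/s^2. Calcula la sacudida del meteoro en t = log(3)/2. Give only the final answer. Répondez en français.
j(log(3)/2) = 168.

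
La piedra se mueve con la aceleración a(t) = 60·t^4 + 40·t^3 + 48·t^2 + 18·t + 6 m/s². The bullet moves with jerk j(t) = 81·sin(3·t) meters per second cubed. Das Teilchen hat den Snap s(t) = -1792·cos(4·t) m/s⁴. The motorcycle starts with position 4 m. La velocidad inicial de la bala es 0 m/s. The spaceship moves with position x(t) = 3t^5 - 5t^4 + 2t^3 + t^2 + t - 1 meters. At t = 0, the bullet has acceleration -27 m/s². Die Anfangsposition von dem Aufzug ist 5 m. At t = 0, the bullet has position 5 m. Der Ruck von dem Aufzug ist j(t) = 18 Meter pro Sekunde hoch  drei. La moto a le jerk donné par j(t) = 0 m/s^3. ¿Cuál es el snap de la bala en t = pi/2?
Debemos derivar nuestra ecuación de la sacudida j(t) = 81·sin(3·t) 1 vez. La derivada de la sacudida da el snap: s(t) = 243·cos(3·t). Tenemos el snap s(t) = 243·cos(3·t). Sustituyendo t = pi/2: s(pi/2) = 0.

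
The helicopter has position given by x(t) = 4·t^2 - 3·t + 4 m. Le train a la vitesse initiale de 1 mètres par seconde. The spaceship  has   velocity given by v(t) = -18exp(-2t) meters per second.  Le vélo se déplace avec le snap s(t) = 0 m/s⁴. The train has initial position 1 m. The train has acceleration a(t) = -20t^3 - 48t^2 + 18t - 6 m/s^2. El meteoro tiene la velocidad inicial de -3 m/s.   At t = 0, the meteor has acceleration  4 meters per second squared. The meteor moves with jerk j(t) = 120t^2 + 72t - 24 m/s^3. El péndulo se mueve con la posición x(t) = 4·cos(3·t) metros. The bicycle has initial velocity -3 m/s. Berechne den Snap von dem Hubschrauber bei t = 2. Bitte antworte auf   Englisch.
To solve this, we need to take 4 derivatives of our position equation x(t) = 4·t^2 - 3·t + 4. The derivative of position gives velocity: v(t) = 8·t - 3. Differentiating velocity, we get acceleration: a(t) = 8. The derivative of acceleration gives jerk: j(t) = 0. Taking d/dt of j(t), we find s(t) = 0. From the given snap equation s(t) = 0, we substitute t = 2 to get s = 0.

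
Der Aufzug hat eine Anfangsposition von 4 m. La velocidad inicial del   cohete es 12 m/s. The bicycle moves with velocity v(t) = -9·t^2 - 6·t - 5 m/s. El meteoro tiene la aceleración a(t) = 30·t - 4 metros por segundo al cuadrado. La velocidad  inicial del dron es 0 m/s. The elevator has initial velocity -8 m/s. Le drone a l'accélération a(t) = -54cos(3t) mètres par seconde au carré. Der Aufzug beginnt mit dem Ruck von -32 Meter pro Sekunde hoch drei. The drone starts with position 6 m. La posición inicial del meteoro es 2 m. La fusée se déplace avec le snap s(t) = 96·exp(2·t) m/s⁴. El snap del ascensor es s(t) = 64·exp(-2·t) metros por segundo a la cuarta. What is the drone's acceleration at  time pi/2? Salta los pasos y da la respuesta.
The acceleration at t = pi/2 is a = 0.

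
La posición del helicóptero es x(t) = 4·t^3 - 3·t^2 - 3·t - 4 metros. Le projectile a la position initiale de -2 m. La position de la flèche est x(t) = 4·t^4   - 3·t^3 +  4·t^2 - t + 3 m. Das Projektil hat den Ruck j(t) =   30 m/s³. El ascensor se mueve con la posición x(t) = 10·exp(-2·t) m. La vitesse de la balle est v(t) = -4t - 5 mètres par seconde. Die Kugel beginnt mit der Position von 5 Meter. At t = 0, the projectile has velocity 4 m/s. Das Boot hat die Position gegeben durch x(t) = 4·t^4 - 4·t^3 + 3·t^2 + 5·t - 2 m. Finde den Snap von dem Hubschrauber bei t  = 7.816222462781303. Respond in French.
Nous devons dériver notre équation de la position x(t) = 4·t^3 - 3·t^2 - 3·t - 4 4 fois. En dérivant la position, nous obtenons la vitesse: v(t) = 12·t^2 - 6·t - 3. La dérivée de la vitesse donne l'accélération: a(t) = 24·t - 6. En prenant d/dt de a(t), nous trouvons j(t) = 24. En dérivant le jerk, nous obtenons le snap: s(t) = 0. De l'équation du snap s(t) = 0, nous substituons t = 7.816222462781303 pour obtenir s = 0.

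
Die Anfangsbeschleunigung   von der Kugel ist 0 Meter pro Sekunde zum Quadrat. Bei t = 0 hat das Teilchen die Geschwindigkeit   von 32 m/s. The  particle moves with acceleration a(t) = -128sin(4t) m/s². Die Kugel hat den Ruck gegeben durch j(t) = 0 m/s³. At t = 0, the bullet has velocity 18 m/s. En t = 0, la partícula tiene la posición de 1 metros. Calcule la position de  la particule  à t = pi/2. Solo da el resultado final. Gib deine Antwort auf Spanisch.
La posición en t = pi/2 es x = 1.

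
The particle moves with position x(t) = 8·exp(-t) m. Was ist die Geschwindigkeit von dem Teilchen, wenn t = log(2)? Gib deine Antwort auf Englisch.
To solve this, we need to take 1 derivative of our position equation x(t) = 8·exp(-t). Taking d/dt of x(t), we find v(t) = -8·exp(-t). From the given velocity equation v(t) = -8·exp(-t), we substitute t = log(2) to get v = -4.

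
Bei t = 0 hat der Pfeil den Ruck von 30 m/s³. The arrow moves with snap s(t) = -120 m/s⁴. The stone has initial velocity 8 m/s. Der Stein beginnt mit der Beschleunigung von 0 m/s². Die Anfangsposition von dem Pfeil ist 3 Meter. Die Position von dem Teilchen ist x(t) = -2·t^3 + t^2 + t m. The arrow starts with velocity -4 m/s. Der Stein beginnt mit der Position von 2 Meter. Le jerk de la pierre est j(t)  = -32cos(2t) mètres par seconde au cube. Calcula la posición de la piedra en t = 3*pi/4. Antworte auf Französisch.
En partant du jerk j(t) = -32·cos(2·t), nous prenons 3 primitives. En intégrant le jerk et en utilisant la condition initiale a(0) = 0, nous obtenons a(t) = -16·sin(2·t). La primitive de l'accélération est la vitesse. En utilisant v(0) = 8, nous obtenons v(t) = 8·cos(2·t). En intégrant la vitesse et en utilisant la condition initiale x(0) = 2, nous obtenons x(t) = 4·sin(2·t) + 2. De l'équation de la position x(t) = 4·sin(2·t) + 2, nous substituons t = 3*pi/4 pour obtenir x = -2.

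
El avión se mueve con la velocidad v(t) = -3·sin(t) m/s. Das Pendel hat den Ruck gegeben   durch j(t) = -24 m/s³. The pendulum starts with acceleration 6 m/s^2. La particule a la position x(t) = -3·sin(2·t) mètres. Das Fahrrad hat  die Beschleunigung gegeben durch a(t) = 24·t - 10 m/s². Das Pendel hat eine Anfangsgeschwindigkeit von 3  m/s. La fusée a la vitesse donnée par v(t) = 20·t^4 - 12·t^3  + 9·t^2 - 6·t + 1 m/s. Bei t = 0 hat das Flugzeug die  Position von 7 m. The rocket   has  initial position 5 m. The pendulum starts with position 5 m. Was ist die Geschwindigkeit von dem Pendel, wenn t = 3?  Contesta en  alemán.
Ausgehend von dem Ruck j(t) = -24, nehmen wir 2 Stammfunktionen. Mit ∫j(t)dt und Anwendung von a(0) = 6, finden wir a(t) = 6 - 24·t. Mit ∫a(t)dt und Anwendung von v(0) = 3, finden wir v(t) = -12·t^2 + 6·t + 3. Mit v(t) = -12·t^2 + 6·t + 3 und Einsetzen von t = 3, finden wir v = -87.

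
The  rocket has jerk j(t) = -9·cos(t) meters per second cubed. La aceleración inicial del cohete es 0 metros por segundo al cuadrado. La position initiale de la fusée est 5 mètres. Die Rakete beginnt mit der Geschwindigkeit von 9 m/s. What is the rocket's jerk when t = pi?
Using j(t) = -9·cos(t) and substituting t = pi, we find j = 9.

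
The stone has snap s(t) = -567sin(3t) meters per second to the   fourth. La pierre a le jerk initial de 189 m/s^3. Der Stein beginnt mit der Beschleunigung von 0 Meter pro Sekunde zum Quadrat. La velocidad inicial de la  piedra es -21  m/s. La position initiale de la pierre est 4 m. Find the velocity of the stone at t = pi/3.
Starting from snap s(t) = -567·sin(3·t), we take 3 antiderivatives. Finding the integral of s(t) and using j(0) = 189: j(t) = 189·cos(3·t). The antiderivative of jerk is acceleration. Using a(0) = 0, we get a(t) = 63·sin(3·t). The antiderivative of acceleration is velocity. Using v(0) = -21, we get v(t) = -21·cos(3·t). We have velocity v(t) = -21·cos(3·t). Substituting t = pi/3: v(pi/3) = 21.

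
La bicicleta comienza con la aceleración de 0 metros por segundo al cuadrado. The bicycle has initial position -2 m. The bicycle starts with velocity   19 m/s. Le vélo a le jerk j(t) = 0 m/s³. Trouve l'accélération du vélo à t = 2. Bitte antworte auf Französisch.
Nous devons trouver l'intégrale de notre équation du jerk j(t) = 0 1 fois. En intégrant le jerk et en utilisant la condition initiale a(0) = 0, nous obtenons a(t) = 0. De l'équation de l'accélération a(t) = 0, nous substituons t = 2 pour obtenir a = 0.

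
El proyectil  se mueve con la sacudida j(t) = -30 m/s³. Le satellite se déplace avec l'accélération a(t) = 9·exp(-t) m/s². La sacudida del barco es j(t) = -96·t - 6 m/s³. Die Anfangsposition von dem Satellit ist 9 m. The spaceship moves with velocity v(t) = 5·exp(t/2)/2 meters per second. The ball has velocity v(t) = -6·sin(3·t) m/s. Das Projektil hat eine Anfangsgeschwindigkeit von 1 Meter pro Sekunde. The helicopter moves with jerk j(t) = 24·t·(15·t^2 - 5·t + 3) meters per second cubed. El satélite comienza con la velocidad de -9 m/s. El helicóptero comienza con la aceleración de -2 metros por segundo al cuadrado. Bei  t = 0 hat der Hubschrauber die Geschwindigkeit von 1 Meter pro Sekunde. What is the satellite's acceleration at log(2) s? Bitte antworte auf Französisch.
De l'équation de l'accélération a(t) = 9·exp(-t), nous substituons t = log(2) pour obtenir a = 9/2.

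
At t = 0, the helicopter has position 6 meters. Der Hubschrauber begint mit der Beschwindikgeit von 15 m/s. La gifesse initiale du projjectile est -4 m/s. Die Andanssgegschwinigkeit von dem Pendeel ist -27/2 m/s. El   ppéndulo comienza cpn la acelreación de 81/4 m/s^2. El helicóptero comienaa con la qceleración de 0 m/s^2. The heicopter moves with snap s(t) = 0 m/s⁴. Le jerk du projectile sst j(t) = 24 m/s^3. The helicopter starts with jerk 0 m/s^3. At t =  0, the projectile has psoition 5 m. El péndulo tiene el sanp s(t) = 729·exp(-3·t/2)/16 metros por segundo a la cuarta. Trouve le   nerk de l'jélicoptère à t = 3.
Nous devons trouver la primitive de notre équation du snap s(t) = 0 1 fois. En prenant ∫s(t)dt et en appliquant j(0) = 0, nous trouvons j(t) = 0. Nous avons le jerk j(t) = 0. En substituant t = 3: j(3) = 0.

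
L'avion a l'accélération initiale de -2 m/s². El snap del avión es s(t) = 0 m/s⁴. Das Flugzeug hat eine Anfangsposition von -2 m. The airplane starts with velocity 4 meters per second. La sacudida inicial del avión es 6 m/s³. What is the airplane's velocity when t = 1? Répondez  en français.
En partant du snap s(t) = 0, nous prenons 3 intégrales. L'intégrale du snap est le jerk. En utilisant j(0) = 6, nous obtenons j(t) = 6. L'intégrale du jerk, avec a(0) = -2, donne l'accélération: a(t) = 6·t - 2. En prenant ∫a(t)dt et en appliquant v(0) = 4, nous trouvons v(t) = 3·t^2 - 2·t + 4. De l'équation de la vitesse v(t) = 3·t^2 - 2·t + 4, nous substituons t = 1 pour obtenir v = 5.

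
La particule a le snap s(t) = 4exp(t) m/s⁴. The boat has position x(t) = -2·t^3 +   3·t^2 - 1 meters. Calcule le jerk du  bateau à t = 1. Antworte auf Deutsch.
Um dies zu lösen, müssen wir 3 Ableitungen unserer Gleichung für die Position x(t) = -2·t^3 + 3·t^2 - 1 nehmen. Durch Ableiten von der Position erhalten wir die Geschwindigkeit: v(t) = -6·t^2 + 6·t. Mit d/dt von v(t) finden wir a(t) = 6 - 12·t. Die Ableitung von der Beschleunigung ergibt den Ruck: j(t) = -12. Aus der Gleichung für den Ruck j(t) = -12, setzen wir t = 1 ein und erhalten j = -12.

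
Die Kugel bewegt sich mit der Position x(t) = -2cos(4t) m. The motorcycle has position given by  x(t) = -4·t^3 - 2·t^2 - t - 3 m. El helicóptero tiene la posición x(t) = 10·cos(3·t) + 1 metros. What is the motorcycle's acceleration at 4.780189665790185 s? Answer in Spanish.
Partiendo de la posición x(t) = -4·t^3 - 2·t^2 - t - 3, tomamos 2 derivadas. Derivando la posición, obtenemos la velocidad: v(t) = -12·t^2 - 4·t - 1. Derivando la velocidad, obtenemos la aceleración: a(t) = -24·t - 4. Tenemos la aceleración a(t) = -24·t - 4. Sustituyendo t = 4.780189665790185: a(4.780189665790185) = -118.724551978964.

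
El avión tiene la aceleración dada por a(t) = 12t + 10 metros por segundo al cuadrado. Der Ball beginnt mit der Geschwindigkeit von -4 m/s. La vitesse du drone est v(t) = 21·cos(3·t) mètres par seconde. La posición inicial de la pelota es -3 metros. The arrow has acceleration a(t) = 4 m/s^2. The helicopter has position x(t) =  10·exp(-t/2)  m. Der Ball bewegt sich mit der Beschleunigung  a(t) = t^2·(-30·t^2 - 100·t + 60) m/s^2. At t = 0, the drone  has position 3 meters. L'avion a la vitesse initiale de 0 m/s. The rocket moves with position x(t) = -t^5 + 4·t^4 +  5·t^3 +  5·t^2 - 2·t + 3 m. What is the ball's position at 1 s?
Starting from acceleration a(t) = t^2·(-30·t^2 - 100·t + 60), we take 2 integrals. Taking ∫a(t)dt and applying v(0) = -4, we find v(t) = -6·t^5 - 25·t^4 + 20·t^3 - 4. Finding the antiderivative of v(t) and using x(0) = -3: x(t) = -t^6 - 5·t^5 + 5·t^4 - 4·t - 3. Using x(t) = -t^6 - 5·t^5 + 5·t^4 - 4·t - 3 and substituting t = 1, we find x = -8.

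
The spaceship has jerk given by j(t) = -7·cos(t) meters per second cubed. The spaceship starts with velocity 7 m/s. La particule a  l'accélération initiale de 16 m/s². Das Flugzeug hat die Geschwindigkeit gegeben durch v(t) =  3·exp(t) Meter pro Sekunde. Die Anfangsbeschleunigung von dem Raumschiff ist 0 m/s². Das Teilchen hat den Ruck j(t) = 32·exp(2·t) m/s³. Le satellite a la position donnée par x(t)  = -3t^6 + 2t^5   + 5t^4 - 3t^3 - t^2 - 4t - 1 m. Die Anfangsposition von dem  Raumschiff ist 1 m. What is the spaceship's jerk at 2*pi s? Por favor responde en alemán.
Wir haben den Ruck j(t) = -7·cos(t). Durch Einsetzen von t = 2*pi: j(2*pi) = -7.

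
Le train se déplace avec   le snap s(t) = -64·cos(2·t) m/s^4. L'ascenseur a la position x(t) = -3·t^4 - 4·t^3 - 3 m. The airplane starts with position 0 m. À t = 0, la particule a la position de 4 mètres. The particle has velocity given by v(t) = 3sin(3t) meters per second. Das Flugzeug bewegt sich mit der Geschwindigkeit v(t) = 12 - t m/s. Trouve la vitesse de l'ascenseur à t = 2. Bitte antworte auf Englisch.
We must differentiate our position equation x(t) = -3·t^4 - 4·t^3 - 3 1 time. Taking d/dt of x(t), we find v(t) = -12·t^3 - 12·t^2. From the given velocity equation v(t) = -12·t^3 - 12·t^2, we substitute t = 2 to get v = -144.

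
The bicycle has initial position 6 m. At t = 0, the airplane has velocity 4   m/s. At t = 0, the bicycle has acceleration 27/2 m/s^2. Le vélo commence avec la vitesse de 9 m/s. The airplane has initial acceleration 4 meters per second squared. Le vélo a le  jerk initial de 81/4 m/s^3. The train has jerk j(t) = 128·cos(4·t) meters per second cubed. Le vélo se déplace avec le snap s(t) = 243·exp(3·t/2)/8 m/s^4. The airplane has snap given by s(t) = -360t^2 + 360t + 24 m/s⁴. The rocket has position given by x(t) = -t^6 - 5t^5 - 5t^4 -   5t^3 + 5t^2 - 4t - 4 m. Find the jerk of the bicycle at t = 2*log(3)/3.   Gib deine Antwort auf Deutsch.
Um dies zu lösen, müssen wir 1 Stammfunktion unserer Gleichung für den Snap s(t) = 243·exp(3·t/2)/8 finden. Das Integral von dem Snap, mit j(0) = 81/4, ergibt den Ruck: j(t) = 81·exp(3·t/2)/4. Mit j(t) = 81·exp(3·t/2)/4 und Einsetzen von t = 2*log(3)/3, finden wir j = 243/4.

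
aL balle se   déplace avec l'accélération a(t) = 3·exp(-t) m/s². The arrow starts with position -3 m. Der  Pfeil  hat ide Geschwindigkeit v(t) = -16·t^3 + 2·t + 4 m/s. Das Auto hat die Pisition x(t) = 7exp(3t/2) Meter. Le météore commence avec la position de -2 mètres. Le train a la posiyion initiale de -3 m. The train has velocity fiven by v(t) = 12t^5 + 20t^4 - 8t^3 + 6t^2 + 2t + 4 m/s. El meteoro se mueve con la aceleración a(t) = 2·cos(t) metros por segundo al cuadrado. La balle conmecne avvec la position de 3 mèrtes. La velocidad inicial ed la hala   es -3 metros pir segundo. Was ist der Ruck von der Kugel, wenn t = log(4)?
Um dies zu lösen, müssen wir 1 Ableitung unserer Gleichung für die Beschleunigung a(t) = 3·exp(-t) nehmen. Durch Ableiten von der Beschleunigung erhalten wir den Ruck: j(t) = -3·exp(-t). Wir haben den Ruck j(t) = -3·exp(-t). Durch Einsetzen von t = log(4): j(log(4)) = -3/4.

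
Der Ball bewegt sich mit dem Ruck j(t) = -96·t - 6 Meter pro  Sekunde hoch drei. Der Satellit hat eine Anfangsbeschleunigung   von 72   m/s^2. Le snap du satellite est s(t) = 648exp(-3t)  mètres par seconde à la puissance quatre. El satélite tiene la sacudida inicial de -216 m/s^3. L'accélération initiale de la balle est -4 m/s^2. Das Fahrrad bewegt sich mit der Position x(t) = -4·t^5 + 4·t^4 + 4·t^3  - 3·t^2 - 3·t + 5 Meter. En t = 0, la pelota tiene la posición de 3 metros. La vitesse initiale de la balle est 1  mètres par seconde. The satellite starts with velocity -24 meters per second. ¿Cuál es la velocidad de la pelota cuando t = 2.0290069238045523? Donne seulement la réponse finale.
v(2.0290069238045523) = -153.117129416145.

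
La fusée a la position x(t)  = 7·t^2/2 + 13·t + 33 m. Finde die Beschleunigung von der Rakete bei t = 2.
Um dies zu lösen, müssen wir 2 Ableitungen unserer Gleichung für die Position x(t) = 7·t^2/2 + 13·t + 33 nehmen. Mit d/dt von x(t) finden wir v(t) = 7·t + 13. Mit d/dt von v(t) finden wir a(t) = 7. Wir haben die Beschleunigung a(t) = 7. Durch Einsetzen von t = 2: a(2) = 7.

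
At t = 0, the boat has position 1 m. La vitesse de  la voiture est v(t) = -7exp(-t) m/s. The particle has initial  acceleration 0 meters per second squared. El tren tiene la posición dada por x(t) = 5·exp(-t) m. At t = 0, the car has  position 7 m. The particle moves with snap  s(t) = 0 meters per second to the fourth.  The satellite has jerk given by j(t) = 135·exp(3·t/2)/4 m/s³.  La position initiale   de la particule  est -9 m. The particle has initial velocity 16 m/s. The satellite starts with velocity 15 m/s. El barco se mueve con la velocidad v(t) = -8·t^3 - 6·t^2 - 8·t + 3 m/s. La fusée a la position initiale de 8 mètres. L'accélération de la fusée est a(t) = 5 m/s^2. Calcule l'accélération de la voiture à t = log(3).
Pour résoudre ceci, nous devons prendre 1 dérivée de notre équation de la vitesse v(t) = -7·exp(-t). La dérivée de la vitesse donne l'accélération: a(t) = 7·exp(-t). Nous avons l'accélération a(t) = 7·exp(-t). En substituant t = log(3): a(log(3)) = 7/3.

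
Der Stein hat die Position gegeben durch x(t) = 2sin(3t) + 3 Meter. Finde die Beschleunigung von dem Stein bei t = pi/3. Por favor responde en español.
Para resolver esto, necesitamos tomar 2 derivadas de nuestra ecuación de la posición x(t) = 2·sin(3·t) + 3. Derivando la posición, obtenemos la velocidad: v(t) = 6·cos(3·t). Tomando d/dt de v(t), encontramos a(t) = -18·sin(3·t). De la ecuación de la aceleración a(t) = -18·sin(3·t), sustituimos t = pi/3 para obtener a = 0.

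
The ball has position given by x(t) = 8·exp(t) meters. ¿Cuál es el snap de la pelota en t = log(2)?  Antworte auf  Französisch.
Nous devons dériver notre équation de la position x(t) = 8·exp(t) 4 fois. En prenant d/dt de x(t), nous trouvons v(t) = 8·exp(t). En dérivant la vitesse, nous obtenons l'accélération: a(t) = 8·exp(t). En dérivant l'accélération, nous obtenons le jerk: j(t) = 8·exp(t). La dérivée du jerk donne le snap: s(t) = 8·exp(t). En utilisant s(t) = 8·exp(t) et en substituant t = log(2), nous trouvons s = 16.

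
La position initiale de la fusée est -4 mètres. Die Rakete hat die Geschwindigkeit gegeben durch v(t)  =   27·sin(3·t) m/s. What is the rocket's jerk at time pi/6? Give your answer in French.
Nous devons dériver notre équation de la vitesse v(t) = 27·sin(3·t) 2 fois. En prenant d/dt de v(t), nous trouvons a(t) = 81·cos(3·t). En prenant d/dt de a(t), nous trouvons j(t) = -243·sin(3·t). Nous avons le jerk j(t) = -243·sin(3·t). En substituant t = pi/6: j(pi/6) = -243.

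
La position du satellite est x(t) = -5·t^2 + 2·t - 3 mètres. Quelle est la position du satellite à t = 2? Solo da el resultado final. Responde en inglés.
The answer is -19.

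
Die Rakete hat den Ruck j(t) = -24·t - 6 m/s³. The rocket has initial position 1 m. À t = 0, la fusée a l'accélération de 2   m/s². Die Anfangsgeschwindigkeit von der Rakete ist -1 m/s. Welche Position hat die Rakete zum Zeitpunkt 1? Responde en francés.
Nous devons intégrer notre équation du jerk j(t) = -24·t - 6 3 fois. En prenant ∫j(t)dt et en appliquant a(0) = 2, nous trouvons a(t) = -12·t^2 - 6·t + 2. La primitive de l'accélération, avec v(0) = -1, donne la vitesse: v(t) = -4·t^3 - 3·t^2 + 2·t - 1. En intégrant la vitesse et en utilisant la condition initiale x(0) = 1, nous obtenons x(t) = -t^4 - t^3 + t^2 - t + 1. En utilisant x(t) = -t^4 - t^3 + t^2 - t + 1 et en substituant t = 1, nous trouvons x = -1.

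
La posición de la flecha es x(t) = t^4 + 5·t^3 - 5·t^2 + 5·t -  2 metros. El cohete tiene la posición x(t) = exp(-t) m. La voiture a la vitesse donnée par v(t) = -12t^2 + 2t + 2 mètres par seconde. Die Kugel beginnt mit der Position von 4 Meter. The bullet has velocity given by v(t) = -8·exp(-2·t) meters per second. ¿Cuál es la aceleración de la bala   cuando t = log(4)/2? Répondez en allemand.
Um dies zu lösen, müssen wir 1 Ableitung unserer Gleichung für die Geschwindigkeit v(t) = -8·exp(-2·t) nehmen. Die Ableitung von der Geschwindigkeit ergibt die Beschleunigung: a(t) = 16·exp(-2·t). Mit a(t) = 16·exp(-2·t) und Einsetzen von t = log(4)/2, finden wir a = 4.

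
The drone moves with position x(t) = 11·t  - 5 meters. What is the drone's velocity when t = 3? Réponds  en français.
Pour résoudre ceci, nous devons prendre 1 dérivée de notre équation de la position x(t) = 11·t - 5. En dérivant la position, nous obtenons la vitesse: v(t) = 11. En utilisant v(t) = 11 et en substituant t = 3, nous trouvons v = 11.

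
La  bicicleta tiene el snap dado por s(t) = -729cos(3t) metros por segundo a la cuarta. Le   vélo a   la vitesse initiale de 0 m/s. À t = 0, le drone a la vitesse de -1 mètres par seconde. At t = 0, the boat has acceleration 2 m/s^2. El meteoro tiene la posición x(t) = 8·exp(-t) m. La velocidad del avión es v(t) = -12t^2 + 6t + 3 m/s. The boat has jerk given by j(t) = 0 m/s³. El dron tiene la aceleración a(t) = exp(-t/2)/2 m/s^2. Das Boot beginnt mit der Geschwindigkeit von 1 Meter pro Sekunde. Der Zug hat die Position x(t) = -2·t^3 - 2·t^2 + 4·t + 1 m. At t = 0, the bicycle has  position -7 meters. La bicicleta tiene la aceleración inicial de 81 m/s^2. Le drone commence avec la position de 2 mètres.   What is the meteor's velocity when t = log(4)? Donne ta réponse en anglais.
To solve this, we need to take 1 derivative of our position equation x(t) = 8·exp(-t). The derivative of position gives velocity: v(t) = -8·exp(-t). Using v(t) = -8·exp(-t) and substituting t = log(4), we find v = -2.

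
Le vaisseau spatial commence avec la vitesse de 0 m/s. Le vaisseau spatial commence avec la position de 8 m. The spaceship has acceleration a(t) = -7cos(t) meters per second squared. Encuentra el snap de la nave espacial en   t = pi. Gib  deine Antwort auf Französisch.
Pour résoudre ceci, nous devons prendre 2 dérivées de notre équation de l'accélération a(t) = -7·cos(t). En prenant d/dt de a(t), nous trouvons j(t) = 7·sin(t). En prenant d/dt de j(t), nous trouvons s(t) = 7·cos(t). En utilisant s(t) = 7·cos(t) et en substituant t = pi, nous trouvons s = -7.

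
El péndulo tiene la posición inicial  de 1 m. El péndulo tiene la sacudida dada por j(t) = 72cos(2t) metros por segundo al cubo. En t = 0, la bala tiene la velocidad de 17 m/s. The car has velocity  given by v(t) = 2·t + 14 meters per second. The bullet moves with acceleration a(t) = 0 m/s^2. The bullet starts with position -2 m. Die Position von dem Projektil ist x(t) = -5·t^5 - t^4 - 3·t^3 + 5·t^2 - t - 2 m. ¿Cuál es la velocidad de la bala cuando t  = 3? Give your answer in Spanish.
Para resolver esto, necesitamos tomar 1 antiderivada de nuestra ecuación de la aceleración a(t) = 0. La integral de la aceleración, con v(0) = 17, da la velocidad: v(t) = 17. De la ecuación de la velocidad v(t) = 17, sustituimos t = 3 para obtener v = 17.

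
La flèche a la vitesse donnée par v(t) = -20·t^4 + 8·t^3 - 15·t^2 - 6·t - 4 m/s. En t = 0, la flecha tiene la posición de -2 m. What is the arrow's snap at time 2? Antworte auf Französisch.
Pour résoudre ceci, nous devons prendre 3 dérivées de notre équation de la vitesse v(t) = -20·t^4 + 8·t^3 - 15·t^2 - 6·t - 4. La dérivée de la vitesse donne l'accélération: a(t) = -80·t^3 + 24·t^2 - 30·t - 6. En dérivant l'accélération, nous obtenons le jerk: j(t) = -240·t^2 + 48·t - 30. En prenant d/dt de j(t), nous trouvons s(t) = 48 - 480·t. En utilisant s(t) = 48 - 480·t et en substituant t = 2, nous trouvons s = -912.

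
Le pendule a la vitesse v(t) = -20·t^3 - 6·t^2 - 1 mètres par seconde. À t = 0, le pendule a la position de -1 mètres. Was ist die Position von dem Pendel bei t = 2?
Um dies zu lösen, müssen wir 1 Stammfunktion unserer Gleichung für die Geschwindigkeit v(t) = -20·t^3 - 6·t^2 - 1 finden. Das Integral von der Geschwindigkeit, mit x(0) = -1, ergibt die Position: x(t) = -5·t^4 - 2·t^3 - t - 1. Aus der Gleichung für die Position x(t) = -5·t^4 - 2·t^3 - t - 1, setzen wir t = 2 ein und erhalten x = -99.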